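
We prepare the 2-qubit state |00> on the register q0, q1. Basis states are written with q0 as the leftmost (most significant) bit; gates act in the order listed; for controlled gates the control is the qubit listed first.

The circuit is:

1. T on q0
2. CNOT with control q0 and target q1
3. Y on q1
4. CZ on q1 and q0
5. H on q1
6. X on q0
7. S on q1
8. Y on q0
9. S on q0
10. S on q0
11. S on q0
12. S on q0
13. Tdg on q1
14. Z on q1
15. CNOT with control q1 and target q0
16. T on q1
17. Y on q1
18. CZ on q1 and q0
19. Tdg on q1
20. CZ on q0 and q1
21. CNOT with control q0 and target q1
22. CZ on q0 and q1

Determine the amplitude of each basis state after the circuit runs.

The final amplitudes are 0 on |00>, sqrt(2)*exp(I*pi/4)/2 on |01>, 0 on |10>, -sqrt(2)/2 on |11>.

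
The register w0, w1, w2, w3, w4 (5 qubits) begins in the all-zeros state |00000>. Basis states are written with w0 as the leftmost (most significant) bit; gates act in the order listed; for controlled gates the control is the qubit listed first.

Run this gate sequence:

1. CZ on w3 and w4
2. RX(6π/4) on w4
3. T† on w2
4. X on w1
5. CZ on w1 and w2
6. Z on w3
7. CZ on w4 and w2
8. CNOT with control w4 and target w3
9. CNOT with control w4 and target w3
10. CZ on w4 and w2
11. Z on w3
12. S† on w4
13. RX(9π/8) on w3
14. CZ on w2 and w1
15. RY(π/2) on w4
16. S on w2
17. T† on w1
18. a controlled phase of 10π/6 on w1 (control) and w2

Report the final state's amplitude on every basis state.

The final amplitudes are -exp(3*I*pi/4)*sin(pi/16) on |01001>, exp(I*pi/4)*cos(pi/16) on |01011>, and 0 on every other basis state.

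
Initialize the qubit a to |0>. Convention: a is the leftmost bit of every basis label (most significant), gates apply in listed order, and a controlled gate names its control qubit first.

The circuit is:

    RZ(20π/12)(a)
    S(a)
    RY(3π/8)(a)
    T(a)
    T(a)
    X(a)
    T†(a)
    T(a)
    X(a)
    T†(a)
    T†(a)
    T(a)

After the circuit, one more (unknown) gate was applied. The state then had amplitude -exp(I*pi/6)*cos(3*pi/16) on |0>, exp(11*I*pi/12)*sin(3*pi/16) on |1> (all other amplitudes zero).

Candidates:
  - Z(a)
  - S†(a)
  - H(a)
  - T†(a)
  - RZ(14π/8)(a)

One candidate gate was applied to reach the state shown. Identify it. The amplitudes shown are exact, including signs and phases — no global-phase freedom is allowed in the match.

It was S†(a) that produced the state shown. Key observation: gates 4-11 undo each other exactly, leaving only the rest of the circuit to track.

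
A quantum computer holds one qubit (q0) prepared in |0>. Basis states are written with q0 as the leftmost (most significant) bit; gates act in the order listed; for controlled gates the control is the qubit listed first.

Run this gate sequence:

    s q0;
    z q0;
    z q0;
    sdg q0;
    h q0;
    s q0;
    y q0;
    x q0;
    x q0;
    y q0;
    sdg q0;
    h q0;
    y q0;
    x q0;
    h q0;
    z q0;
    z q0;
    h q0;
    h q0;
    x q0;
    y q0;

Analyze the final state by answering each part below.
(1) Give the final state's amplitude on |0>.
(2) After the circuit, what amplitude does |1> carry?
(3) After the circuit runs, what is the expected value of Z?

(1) The final state's coefficient on |0> equals sqrt(2)/2. Key observation: the block from step 5 through step 12 cancels to the identity and can be dropped.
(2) The amplitude on |1> is -sqrt(2)/2.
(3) In the final state, Z has expectation 0.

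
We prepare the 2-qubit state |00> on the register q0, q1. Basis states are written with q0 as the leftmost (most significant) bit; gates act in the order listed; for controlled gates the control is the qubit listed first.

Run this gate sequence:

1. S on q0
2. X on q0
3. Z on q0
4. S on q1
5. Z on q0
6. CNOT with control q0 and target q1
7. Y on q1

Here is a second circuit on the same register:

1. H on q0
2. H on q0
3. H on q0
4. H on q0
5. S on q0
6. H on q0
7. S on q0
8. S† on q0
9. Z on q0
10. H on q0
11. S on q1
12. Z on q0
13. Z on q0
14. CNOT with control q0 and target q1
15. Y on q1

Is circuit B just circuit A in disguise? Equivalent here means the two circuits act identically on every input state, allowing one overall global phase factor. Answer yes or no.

Yes: on every input state the two circuits agree up to one overall phase factor.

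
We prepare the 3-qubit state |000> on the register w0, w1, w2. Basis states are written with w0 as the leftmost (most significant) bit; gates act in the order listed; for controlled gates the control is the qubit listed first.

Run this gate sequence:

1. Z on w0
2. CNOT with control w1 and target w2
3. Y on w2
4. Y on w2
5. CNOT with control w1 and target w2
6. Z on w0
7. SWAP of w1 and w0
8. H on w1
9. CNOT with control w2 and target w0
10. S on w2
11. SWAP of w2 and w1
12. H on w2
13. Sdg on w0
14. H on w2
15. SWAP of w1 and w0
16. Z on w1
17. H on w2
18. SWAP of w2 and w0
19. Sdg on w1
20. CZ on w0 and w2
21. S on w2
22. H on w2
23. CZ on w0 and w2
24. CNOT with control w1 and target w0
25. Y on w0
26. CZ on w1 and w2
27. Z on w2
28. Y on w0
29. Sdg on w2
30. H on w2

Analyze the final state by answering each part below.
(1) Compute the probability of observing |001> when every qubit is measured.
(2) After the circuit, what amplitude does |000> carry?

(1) A full measurement returns |001> with probability 1/2. Key observation: steps 1-6 multiply out to the identity, so the circuit reduces to the remaining gates.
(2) |000> carries amplitude 1/2 + I/2 in the final state.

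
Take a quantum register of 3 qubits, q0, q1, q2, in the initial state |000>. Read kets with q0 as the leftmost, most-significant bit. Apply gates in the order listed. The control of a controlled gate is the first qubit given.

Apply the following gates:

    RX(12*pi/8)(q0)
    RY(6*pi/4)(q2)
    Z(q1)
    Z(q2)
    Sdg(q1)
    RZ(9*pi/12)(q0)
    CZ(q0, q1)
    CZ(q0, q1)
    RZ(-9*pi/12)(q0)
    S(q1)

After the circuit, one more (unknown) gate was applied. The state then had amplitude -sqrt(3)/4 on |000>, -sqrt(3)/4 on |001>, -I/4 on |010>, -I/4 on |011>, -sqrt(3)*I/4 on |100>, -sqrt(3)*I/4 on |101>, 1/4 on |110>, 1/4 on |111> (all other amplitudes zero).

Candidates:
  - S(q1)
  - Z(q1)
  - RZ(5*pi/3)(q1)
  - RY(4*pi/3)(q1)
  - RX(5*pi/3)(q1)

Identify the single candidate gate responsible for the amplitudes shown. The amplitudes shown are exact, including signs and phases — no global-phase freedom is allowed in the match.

The unique candidate consistent with the amplitudes is RX(5*pi/3)(q1). Key observation: the block from step 5 through step 10 cancels to the identity and can be dropped.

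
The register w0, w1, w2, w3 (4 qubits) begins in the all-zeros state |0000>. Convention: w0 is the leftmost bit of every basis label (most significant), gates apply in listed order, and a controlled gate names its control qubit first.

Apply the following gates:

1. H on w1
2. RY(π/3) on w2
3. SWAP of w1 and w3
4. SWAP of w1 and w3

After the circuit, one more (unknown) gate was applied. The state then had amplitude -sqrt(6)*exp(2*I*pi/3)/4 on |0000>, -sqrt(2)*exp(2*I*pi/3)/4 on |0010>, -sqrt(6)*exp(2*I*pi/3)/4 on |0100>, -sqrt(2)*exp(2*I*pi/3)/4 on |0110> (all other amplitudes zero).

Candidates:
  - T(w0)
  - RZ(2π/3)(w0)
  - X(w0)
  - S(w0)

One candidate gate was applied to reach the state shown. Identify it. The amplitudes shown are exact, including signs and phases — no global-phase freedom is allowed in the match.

The applied gate was RZ(2π/3)(w0).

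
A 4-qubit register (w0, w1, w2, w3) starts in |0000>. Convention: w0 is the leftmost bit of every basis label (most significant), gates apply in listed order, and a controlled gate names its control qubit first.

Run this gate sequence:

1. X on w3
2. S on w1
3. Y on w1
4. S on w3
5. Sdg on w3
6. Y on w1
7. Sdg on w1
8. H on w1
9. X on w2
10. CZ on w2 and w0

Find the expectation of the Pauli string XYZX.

The expectation value of XYZX is 0. Key observation: gates 2-7 undo each other exactly, leaving only the rest of the circuit to track.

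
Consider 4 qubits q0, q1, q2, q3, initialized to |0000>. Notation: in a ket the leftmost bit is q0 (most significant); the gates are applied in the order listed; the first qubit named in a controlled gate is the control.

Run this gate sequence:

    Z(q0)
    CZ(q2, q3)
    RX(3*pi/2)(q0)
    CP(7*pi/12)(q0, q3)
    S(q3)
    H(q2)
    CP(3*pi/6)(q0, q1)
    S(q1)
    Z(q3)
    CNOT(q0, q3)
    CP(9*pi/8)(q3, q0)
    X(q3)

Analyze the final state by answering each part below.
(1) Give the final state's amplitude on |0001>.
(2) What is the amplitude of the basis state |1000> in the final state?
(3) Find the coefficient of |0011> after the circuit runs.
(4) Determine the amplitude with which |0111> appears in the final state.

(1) The amplitude on |0001> is -1/2.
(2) The amplitude on |1000> is exp(5*I*pi/8)/2.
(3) The final state's coefficient on |0011> equals -1/2.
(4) |0111> carries amplitude 0 in the final state.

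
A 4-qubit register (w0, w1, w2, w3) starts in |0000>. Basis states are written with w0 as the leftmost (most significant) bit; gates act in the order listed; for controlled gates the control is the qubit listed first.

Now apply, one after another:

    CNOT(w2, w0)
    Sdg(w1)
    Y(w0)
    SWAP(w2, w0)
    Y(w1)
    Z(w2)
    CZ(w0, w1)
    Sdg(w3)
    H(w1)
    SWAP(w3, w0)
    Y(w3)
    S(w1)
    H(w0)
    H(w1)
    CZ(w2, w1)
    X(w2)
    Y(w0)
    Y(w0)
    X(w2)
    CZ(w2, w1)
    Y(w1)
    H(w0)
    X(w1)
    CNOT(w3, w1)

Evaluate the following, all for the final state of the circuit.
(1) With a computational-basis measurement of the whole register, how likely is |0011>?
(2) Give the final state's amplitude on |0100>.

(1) Outcome |0011> occurs with probability 1/2. Key observation: gates 15-20 undo each other exactly, leaving only the rest of the circuit to track.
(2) The final state's coefficient on |0100> equals 0.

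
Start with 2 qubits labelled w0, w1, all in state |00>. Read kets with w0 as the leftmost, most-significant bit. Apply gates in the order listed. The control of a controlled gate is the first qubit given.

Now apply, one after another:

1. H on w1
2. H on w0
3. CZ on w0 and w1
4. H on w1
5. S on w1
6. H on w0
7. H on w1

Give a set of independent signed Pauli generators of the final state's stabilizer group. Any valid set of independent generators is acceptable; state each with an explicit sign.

One valid set of independent stabilizer generators is -YZ, -ZY (any independent generating set of the same group is equally correct).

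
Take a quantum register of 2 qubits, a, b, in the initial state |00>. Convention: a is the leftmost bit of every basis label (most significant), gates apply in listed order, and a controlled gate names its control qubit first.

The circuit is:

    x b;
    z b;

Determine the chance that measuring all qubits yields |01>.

A full measurement returns |01> with probability 1.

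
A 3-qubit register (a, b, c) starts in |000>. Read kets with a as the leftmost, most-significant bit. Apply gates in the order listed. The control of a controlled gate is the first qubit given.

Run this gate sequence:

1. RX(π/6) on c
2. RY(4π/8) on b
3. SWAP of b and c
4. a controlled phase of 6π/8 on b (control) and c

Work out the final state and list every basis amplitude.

After the circuit, the state carries amplitude 1/4 + sqrt(3)/4 on |000>, 1/4 + sqrt(3)/4 on |001>, I*(1 - sqrt(3))/4 on |010>, (-1 + sqrt(3))*exp(I*pi/4)/4 on |011>, 0 on |100>, 0 on |101>, 0 on |110>, 0 on |111>.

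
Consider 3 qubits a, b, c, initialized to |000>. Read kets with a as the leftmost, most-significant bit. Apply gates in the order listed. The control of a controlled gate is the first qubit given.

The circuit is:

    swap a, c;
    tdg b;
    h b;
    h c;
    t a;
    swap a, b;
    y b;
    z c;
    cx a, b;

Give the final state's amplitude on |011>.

|011> carries amplitude -I/2 in the final state.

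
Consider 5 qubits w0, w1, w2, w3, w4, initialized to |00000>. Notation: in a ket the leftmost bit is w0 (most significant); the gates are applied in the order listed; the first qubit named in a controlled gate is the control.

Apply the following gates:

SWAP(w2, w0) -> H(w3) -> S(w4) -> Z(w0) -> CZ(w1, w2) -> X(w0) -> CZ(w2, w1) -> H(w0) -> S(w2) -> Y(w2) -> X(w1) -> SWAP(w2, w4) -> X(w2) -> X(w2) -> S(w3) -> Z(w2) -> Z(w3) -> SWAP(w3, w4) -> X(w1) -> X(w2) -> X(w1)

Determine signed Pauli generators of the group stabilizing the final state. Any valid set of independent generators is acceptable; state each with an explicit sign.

One valid set of independent stabilizer generators is -XIIII, -IIIIY, -IZIII, -IIZII, -IIIZI (any independent generating set of the same group is equally correct).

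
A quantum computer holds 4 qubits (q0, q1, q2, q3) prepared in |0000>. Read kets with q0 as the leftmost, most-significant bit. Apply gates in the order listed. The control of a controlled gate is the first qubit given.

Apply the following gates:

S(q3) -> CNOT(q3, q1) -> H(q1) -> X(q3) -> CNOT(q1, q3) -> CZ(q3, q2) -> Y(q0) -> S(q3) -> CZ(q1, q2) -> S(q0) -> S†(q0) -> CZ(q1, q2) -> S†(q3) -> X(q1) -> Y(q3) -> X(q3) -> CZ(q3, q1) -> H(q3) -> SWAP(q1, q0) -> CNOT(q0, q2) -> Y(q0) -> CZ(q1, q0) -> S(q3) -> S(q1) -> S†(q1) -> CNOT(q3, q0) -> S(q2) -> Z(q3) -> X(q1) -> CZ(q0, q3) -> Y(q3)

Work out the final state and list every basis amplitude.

After the circuit, the state carries amplitude -I/2 on |0000>, -I/2 on |0011>, -1/2 on |1001>, 1/2 on |1010>, and 0 on every other basis state.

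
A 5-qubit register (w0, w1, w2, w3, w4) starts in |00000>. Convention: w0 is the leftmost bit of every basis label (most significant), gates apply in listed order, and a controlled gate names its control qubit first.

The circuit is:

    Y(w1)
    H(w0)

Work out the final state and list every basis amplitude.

The final amplitudes are sqrt(2)*I/2 on |01000>, sqrt(2)*I/2 on |11000>, and 0 on every other basis state.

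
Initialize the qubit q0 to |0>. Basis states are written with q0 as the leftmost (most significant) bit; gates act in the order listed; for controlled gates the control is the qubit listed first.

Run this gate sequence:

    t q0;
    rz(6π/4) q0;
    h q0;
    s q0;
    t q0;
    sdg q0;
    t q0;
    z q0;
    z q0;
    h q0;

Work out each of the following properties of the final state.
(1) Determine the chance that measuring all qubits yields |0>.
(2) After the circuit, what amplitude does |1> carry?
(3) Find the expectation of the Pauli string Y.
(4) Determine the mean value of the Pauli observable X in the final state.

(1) Outcome |0> occurs with probability 1/2.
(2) The amplitude on |1> is -sqrt(2)/2.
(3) The observable Y averages to -1.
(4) The observable X averages to 0.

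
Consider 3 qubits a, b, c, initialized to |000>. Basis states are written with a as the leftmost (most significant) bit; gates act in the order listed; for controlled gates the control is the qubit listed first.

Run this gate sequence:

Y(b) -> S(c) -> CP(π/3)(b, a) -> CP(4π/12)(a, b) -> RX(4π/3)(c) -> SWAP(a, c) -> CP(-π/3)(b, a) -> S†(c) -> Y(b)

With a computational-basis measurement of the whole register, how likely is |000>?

A full measurement returns |000> with probability 1/4.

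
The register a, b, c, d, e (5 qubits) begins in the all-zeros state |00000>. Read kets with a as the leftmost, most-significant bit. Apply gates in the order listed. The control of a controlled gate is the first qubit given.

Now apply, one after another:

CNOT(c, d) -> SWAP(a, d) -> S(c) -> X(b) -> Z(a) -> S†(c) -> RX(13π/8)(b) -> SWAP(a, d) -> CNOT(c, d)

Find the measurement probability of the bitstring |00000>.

The probability of measuring |00000> is sin(3*pi/16)**2.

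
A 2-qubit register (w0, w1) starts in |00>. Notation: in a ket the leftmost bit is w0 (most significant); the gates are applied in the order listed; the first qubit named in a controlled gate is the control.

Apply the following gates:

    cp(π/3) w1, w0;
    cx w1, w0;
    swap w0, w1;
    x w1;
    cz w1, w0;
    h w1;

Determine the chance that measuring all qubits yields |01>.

A full measurement returns |01> with probability 1/2.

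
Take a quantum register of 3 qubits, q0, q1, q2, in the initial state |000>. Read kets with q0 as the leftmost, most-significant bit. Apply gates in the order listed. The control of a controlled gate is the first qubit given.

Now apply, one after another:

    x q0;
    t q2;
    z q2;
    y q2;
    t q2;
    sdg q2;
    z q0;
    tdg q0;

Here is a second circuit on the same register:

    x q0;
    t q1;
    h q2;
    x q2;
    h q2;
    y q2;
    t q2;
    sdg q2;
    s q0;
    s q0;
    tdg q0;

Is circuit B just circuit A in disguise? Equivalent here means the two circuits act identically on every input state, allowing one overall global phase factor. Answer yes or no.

No: there is an input state on which the two circuits produce genuinely different outputs (not merely differing by a phase).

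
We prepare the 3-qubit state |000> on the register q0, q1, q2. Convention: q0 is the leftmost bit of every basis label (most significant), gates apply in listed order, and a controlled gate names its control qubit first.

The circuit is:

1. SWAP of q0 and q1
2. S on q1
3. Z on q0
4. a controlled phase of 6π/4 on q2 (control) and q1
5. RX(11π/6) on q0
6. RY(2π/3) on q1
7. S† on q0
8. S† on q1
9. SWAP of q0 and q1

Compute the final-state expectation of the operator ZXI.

The expectation value of ZXI is -1/4.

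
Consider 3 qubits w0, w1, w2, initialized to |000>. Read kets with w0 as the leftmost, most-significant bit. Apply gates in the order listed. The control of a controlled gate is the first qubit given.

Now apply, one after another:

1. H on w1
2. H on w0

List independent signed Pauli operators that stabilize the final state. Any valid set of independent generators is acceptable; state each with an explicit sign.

One valid set of independent stabilizer generators is +XII, +IXI, +IIZ (any independent generating set of the same group is equally correct).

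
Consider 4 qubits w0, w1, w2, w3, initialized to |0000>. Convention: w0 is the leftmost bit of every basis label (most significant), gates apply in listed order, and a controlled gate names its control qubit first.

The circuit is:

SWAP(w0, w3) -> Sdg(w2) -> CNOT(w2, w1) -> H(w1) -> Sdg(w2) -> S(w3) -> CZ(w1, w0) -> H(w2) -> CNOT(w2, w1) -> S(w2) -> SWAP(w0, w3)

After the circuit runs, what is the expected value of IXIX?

The expectation value of IXIX is 0.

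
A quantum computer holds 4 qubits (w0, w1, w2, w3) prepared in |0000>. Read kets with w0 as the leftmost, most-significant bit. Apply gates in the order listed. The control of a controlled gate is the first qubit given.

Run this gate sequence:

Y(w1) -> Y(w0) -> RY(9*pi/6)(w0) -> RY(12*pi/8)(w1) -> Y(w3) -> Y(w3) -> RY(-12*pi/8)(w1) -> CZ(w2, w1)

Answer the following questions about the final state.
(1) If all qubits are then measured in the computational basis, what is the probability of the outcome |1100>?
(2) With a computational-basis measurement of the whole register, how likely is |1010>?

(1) Outcome |1100> occurs with probability 1/2.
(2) Outcome |1010> occurs with probability 0.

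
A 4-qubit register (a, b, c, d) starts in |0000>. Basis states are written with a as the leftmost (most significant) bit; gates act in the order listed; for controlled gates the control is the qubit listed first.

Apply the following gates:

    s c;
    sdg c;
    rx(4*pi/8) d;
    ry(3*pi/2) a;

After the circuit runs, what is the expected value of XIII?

In the final state, XIII has expectation -1. Key observation: the block from step 1 through step 2 cancels to the identity and can be dropped.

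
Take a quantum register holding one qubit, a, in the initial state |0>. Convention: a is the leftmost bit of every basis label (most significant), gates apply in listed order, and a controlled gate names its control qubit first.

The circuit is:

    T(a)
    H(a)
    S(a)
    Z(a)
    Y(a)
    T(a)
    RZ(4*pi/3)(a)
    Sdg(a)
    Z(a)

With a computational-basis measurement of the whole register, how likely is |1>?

Outcome |1> occurs with probability 1/2.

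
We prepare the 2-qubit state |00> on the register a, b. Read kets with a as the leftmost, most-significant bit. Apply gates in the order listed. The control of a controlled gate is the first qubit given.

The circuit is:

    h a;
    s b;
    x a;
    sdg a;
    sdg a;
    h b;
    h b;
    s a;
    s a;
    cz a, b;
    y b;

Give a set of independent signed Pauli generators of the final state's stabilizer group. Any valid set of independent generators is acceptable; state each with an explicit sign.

The final state is stabilized by the group generated by +XI, -IZ; other independent generating sets are equally valid. Key observation: gates 4-9 undo each other exactly, leaving only the rest of the circuit to track.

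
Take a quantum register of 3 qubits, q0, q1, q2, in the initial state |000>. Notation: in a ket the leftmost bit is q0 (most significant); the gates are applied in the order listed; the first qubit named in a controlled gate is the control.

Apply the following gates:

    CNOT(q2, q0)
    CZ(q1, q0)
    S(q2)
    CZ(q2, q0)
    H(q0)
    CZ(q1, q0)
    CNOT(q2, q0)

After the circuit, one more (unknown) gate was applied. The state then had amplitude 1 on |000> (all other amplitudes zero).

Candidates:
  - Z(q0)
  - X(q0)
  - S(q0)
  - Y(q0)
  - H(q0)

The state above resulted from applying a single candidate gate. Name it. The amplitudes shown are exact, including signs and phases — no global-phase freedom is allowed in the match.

It was H(q0) that produced the state shown.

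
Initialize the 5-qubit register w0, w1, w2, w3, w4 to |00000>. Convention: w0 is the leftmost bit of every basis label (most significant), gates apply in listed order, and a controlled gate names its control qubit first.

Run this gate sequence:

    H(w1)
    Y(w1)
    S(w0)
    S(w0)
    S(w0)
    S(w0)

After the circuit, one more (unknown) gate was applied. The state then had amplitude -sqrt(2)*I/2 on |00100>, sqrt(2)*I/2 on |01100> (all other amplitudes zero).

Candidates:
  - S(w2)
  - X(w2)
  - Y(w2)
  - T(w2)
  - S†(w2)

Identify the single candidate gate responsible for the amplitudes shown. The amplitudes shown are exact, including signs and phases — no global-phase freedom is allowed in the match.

The applied gate was X(w2). Key observation: steps 3-6 multiply out to the identity, so the circuit reduces to the remaining gates.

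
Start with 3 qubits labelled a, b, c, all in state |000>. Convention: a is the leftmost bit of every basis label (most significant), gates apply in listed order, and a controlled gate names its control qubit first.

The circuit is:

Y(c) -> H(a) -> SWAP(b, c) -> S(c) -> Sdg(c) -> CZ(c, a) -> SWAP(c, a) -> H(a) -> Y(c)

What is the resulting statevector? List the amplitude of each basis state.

The final amplitudes are 0 on |000>, 0 on |001>, 1/2 on |010>, -1/2 on |011>, 0 on |100>, 0 on |101>, 1/2 on |110>, -1/2 on |111>.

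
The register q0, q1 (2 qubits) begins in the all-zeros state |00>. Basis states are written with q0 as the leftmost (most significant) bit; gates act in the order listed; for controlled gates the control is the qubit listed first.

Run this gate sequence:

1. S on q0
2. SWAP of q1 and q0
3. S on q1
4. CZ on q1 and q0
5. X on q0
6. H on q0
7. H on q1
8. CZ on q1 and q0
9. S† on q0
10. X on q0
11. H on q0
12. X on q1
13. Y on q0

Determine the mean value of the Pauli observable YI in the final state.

In the final state, YI has expectation 0.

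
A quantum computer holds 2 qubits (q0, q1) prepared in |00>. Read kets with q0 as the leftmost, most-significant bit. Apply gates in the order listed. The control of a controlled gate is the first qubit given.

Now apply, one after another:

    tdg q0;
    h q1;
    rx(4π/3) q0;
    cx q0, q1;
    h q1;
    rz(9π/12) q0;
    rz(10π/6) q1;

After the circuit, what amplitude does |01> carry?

|01> carries amplitude 0 in the final state.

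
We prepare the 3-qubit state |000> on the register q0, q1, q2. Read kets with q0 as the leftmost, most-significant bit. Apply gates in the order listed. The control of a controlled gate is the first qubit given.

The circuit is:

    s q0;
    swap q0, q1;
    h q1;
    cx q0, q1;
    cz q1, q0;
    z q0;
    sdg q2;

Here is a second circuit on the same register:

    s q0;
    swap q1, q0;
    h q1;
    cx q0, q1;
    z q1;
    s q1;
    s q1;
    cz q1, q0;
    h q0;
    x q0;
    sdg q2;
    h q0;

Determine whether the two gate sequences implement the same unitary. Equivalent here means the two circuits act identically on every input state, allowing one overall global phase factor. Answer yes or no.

Yes — the two circuits implement the same unitary up to a global phase.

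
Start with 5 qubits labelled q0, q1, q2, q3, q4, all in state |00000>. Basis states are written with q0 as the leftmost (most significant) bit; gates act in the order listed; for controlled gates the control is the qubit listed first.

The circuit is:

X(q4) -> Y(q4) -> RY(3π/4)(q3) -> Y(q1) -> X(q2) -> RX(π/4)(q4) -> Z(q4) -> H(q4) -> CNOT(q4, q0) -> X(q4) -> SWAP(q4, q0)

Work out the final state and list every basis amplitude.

The final amplitudes are 1/4 - sqrt(2)*I/4 + I/4 on |01101>, 1/4 + sqrt(2)/4 - I/4 on |01111>, 1/4 - I/4 + sqrt(2)*I/4 on |11100>, 1/4 + sqrt(2)/4 + I/4 on |11110>, and 0 on every other basis state.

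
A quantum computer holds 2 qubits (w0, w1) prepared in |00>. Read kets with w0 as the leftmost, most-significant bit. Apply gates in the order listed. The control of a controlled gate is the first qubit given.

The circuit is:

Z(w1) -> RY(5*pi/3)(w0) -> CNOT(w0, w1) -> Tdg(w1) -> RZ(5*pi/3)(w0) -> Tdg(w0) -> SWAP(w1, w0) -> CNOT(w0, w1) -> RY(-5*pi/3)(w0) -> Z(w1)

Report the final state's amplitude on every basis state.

The resulting statevector has amplitude (-3 + exp(I*pi/6))*exp(I*pi/6)/4 on |00>, 0 on |01>, sqrt(3)*(-exp(I*pi/3) - exp(I*pi/6))/4 on |10>, 0 on |11>.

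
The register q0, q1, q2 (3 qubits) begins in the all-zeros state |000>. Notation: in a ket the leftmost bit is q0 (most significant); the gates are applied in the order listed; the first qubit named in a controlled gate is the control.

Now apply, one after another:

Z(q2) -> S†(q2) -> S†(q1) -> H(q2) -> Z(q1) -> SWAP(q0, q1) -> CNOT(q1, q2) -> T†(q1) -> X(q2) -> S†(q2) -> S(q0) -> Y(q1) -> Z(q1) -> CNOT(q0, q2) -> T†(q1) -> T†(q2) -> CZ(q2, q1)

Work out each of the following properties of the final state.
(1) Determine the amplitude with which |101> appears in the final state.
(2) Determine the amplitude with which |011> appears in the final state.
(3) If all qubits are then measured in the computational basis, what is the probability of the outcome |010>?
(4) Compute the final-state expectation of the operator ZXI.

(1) The amplitude on |101> is 0.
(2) The amplitude on |011> is -sqrt(2)*I/2.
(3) Outcome |010> occurs with probability 1/2.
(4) The observable ZXI averages to 0.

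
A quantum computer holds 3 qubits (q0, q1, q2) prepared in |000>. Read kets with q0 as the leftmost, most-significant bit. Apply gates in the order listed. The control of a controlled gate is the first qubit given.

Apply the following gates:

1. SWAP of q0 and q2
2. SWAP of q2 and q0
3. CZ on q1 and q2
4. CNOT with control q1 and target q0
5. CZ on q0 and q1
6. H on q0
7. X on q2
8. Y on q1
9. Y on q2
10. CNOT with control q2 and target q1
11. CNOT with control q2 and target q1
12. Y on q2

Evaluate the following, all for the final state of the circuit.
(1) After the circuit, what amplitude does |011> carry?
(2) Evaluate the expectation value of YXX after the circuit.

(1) The amplitude on |011> is sqrt(2)*I/2. Key observation: steps 9-12 multiply out to the identity, so the circuit reduces to the remaining gates.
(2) The expectation value of YXX is 0.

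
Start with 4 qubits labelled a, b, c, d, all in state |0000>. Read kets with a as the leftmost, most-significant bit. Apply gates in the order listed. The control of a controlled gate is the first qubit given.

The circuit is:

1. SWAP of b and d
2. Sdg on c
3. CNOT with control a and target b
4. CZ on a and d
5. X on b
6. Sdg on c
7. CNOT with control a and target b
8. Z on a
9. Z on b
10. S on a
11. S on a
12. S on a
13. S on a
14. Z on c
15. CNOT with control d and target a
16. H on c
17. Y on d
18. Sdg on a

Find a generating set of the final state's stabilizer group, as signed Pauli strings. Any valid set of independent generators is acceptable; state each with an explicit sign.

The stabilizer group can be generated by +IIXI, +ZIII, -IZII, -IIIZ, among other valid generating sets. Key observation: gates 10-13 undo each other exactly, leaving only the rest of the circuit to track.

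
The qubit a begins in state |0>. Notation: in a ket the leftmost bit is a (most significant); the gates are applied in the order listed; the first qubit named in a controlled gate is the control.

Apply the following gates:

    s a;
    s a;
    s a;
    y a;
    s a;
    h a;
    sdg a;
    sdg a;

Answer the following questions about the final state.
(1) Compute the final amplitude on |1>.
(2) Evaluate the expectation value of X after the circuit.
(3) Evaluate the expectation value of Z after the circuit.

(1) |1> carries amplitude -sqrt(2)/2 in the final state.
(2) The observable X averages to 1.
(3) In the final state, Z has expectation 0.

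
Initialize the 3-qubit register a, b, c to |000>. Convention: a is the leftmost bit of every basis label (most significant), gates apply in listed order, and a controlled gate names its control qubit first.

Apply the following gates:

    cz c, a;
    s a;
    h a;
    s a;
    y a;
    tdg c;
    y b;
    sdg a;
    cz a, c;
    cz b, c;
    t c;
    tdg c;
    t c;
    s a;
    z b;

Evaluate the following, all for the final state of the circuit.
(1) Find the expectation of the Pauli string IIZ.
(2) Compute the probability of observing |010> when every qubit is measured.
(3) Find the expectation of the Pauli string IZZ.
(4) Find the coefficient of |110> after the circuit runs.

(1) The observable IIZ averages to 1.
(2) The probability of measuring |010> is 1/2.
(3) In the final state, IZZ has expectation -1.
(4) The amplitude on |110> is sqrt(2)/2.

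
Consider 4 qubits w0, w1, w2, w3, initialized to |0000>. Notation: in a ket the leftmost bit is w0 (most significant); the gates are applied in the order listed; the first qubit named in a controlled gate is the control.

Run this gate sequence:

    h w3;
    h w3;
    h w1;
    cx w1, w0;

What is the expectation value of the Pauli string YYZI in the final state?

The expectation value of YYZI is -1.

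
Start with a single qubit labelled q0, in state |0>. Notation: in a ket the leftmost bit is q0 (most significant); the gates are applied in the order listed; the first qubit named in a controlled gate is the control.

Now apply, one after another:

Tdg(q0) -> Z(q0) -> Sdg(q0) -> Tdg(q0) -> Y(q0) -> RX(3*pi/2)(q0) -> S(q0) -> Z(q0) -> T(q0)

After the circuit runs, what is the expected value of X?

The observable X averages to -sqrt(2)/2.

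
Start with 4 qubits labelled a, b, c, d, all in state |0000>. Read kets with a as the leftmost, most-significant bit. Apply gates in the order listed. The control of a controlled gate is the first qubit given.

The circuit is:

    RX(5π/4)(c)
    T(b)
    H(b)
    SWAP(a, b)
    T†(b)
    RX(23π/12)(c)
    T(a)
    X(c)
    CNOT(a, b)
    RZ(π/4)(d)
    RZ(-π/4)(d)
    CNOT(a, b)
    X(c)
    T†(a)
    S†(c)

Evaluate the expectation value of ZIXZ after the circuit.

The expectation value of ZIXZ is 0.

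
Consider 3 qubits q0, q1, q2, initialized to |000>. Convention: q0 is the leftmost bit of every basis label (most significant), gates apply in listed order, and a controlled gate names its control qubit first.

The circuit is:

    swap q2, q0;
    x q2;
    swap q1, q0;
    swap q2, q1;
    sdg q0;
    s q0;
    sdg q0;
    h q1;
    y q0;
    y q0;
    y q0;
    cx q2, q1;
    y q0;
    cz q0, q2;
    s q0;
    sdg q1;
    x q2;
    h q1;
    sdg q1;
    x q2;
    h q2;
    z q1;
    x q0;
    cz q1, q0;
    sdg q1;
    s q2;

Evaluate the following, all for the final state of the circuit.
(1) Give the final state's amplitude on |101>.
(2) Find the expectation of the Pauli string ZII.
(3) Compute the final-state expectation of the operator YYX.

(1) The final state's coefficient on |101> equals sqrt(2)*(-1 + I)/4. Key observation: the block from step 6 through step 7 cancels to the identity and can be dropped.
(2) The observable ZII averages to -1.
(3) The observable YYX averages to 0.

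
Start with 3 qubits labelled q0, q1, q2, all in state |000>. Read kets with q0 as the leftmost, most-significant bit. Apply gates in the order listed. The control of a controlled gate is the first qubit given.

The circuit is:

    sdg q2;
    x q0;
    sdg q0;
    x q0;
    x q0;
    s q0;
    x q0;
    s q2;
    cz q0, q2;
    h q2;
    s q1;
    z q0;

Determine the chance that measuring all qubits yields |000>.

The probability of measuring |000> is 1/2. Key observation: the block from step 1 through step 8 cancels to the identity and can be dropped.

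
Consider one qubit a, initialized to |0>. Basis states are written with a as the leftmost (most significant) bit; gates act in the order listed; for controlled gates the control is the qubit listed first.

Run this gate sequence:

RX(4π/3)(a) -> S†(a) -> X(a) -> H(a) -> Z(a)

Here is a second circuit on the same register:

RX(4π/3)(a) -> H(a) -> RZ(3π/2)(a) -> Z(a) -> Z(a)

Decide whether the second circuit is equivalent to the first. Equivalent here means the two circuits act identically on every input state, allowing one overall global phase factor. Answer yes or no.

No — the two circuits implement different unitaries, even allowing a global phase.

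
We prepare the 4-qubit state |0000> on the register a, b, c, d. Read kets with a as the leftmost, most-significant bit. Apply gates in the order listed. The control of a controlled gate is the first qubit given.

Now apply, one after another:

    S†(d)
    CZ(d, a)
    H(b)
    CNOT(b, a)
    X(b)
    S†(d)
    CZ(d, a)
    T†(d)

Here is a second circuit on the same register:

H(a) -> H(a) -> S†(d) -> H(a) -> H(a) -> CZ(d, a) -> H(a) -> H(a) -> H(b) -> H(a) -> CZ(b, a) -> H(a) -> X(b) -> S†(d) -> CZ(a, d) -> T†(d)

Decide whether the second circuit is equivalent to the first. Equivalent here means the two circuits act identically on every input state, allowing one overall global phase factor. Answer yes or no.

Yes: on every input state the two circuits agree up to one overall phase factor.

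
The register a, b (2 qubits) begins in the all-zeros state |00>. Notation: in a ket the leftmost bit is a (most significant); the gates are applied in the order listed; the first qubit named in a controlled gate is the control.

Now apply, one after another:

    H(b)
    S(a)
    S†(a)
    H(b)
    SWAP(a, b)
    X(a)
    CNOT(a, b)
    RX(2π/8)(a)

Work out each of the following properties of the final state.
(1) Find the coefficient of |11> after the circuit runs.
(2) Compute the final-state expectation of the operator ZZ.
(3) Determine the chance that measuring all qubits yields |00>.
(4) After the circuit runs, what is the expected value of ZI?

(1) The amplitude on |11> is sqrt(sqrt(2) + 2)/2. Key observation: the block from step 1 through step 4 cancels to the identity and can be dropped.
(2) The expectation value of ZZ is sqrt(2)/2.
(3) The probability of measuring |00> is 0.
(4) The observable ZI averages to -sqrt(2)/2.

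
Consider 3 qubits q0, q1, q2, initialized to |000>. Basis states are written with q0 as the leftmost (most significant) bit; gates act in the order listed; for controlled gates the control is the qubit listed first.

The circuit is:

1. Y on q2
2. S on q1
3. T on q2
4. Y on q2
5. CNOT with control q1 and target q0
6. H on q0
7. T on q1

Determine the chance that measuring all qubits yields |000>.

A full measurement returns |000> with probability 1/2.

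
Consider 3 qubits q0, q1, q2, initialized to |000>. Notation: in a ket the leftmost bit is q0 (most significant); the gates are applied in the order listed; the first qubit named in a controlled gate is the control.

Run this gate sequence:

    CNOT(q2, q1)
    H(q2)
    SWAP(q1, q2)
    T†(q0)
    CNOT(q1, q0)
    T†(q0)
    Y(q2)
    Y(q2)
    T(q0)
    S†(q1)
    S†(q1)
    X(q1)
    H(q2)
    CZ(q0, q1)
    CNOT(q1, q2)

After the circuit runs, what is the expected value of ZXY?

The expectation value of ZXY is 0. Key observation: the block from step 6 through step 9 cancels to the identity and can be dropped.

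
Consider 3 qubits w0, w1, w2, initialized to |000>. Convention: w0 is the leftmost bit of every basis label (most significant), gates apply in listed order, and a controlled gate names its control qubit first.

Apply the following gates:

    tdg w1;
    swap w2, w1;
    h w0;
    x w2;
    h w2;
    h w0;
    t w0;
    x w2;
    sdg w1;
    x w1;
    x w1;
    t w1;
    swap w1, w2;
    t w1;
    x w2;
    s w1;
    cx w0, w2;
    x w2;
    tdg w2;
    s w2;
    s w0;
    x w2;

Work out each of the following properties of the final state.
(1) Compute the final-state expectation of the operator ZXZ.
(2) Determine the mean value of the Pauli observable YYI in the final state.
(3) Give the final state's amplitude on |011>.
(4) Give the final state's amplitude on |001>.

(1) In the final state, ZXZ has expectation -sqrt(2)/2.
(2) The observable YYI averages to 0.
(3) The final state's coefficient on |011> equals sqrt(2)*exp(3*I*pi/4)/2.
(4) |001> carries amplitude -sqrt(2)/2 in the final state.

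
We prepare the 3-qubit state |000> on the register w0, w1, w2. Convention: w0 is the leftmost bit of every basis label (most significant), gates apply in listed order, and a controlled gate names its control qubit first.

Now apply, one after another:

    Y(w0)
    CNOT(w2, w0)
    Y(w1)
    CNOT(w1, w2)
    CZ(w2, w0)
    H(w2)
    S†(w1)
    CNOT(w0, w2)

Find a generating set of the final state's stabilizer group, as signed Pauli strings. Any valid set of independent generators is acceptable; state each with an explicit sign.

The stabilizer group can be generated by -IIX, -ZII, -IZI, among other valid generating sets.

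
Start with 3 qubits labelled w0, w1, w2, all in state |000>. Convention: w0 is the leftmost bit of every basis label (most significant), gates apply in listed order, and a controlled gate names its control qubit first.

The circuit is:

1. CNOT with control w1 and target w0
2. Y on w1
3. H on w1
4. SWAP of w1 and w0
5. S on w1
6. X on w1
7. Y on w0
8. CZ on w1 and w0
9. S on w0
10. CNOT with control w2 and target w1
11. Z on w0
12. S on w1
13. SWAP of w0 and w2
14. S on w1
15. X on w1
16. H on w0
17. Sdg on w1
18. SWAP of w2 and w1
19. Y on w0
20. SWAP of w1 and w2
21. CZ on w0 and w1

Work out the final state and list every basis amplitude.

After the circuit, the state carries amplitude -I/2 on |000>, 1/2 on |001>, 0 on |010>, 0 on |011>, I/2 on |100>, -1/2 on |101>, 0 on |110>, 0 on |111>.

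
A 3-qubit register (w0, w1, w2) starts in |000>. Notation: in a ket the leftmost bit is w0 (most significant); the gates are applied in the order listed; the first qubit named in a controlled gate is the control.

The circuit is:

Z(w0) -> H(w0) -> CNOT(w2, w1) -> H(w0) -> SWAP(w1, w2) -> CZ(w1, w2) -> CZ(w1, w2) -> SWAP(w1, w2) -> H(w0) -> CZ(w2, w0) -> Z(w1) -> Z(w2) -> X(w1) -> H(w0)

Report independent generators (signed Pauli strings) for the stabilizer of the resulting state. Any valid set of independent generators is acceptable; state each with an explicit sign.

One valid set of independent stabilizer generators is +ZII, -IZI, +IIZ (any independent generating set of the same group is equally correct). Key observation: gates 4-9 undo each other exactly, leaving only the rest of the circuit to track.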